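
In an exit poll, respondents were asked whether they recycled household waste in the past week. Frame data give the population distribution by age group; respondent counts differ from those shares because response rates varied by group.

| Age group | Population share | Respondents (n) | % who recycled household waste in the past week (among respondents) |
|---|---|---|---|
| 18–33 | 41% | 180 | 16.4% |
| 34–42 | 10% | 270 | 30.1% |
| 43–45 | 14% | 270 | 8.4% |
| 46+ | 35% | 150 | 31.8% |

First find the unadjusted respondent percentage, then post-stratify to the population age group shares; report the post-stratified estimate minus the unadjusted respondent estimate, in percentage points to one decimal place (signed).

+1.2 percentage points

Without adjustment, the pooled respondent share is:
  (180/870)×16.4 + (270/870)×30.1 + (270/870)×8.4 + (150/870)×31.8 = 20.8241%
Post-stratifying to population shares instead:
  0.41×16.4 + 0.1×30.1 + 0.14×8.4 + 0.35×31.8 = 22.04%
Difference = 22.04 − 20.8241 = 1.2159 pp.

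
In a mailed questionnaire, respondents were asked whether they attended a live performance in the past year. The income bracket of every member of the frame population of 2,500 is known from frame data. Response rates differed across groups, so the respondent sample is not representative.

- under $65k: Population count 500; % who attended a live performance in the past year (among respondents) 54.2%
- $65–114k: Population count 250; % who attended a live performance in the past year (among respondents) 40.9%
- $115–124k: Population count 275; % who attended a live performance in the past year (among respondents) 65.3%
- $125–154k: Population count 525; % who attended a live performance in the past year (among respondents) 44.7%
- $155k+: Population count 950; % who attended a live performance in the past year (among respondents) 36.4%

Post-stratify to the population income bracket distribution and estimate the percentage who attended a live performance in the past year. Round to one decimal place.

Post-stratification weights by population share, not respondent share:
  under $65k: (500/2,500) × 54.2 = 10.84
  $65–114k: (250/2,500) × 40.9 = 4.09
  $115–124k: (275/2,500) × 65.3 = 7.183
  $125–154k: (525/2,500) × 44.7 = 9.387
  $155k+: (950/2,500) × 36.4 = 13.832
Post-stratified estimate = 45.332 → 45.3%.

45.3%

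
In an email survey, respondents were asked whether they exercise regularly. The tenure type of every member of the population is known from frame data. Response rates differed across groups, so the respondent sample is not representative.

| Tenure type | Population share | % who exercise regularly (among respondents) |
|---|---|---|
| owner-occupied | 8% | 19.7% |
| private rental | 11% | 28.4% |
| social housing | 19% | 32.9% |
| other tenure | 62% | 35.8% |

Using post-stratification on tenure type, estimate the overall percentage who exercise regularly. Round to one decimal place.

33.1%

Each cell contributes population-share × respondent value:
  owner-occupied: 0.08 × 19.7 = 1.576
  private rental: 0.11 × 28.4 = 3.124
  social housing: 0.19 × 32.9 = 6.251
  other tenure: 0.62 × 35.8 = 22.196
Post-stratified estimate = 33.147 → 33.1%.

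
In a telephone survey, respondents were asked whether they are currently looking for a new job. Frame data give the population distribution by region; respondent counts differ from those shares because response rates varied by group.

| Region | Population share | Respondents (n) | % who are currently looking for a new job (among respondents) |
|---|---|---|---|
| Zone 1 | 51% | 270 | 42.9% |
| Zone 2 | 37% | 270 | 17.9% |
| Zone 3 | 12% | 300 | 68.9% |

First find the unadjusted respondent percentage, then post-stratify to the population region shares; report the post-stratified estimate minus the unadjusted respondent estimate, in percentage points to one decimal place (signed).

Without adjustment, the pooled respondent share is:
  (270/840)×42.9 + (270/840)×17.9 + (300/840)×68.9 = 44.15%
Post-stratified estimate weights by population shares:
  0.51×42.9 + 0.37×17.9 + 0.12×68.9 = 36.77%
Difference = 36.77 − 44.15 = -7.38 pp.

-7.4 percentage points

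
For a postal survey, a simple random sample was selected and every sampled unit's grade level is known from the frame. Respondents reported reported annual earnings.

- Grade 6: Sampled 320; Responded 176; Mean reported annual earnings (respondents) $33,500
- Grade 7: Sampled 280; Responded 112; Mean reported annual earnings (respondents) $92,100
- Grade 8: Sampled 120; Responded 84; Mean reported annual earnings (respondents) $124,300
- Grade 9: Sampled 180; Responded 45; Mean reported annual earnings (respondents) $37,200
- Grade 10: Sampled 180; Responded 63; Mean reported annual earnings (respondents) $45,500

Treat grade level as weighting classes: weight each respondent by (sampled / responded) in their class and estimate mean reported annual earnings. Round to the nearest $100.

Class response rates: Grade 6 176/320 = 55%, Grade 7 112/280 = 40%, Grade 8 84/120 = 70%, Grade 9 45/180 = 25%, Grade 10 63/180 = 35%.
Weighting each respondent by the inverse class response rate inflates each class back to its sampled size, so the class weight is n_sampled:
  Grade 6: 320 × 33,500 = 10,720,000
  Grade 7: 280 × 92,100 = 25,788,000
  Grade 8: 120 × 124,300 = 14,916,000
  Grade 9: 180 × 37,200 = 6,696,000
  Grade 10: 180 × 45,500 = 8,190,000
Adjusted estimate = 66,310,000 / 1,080 = 61398.1 → $61,400.

$61,400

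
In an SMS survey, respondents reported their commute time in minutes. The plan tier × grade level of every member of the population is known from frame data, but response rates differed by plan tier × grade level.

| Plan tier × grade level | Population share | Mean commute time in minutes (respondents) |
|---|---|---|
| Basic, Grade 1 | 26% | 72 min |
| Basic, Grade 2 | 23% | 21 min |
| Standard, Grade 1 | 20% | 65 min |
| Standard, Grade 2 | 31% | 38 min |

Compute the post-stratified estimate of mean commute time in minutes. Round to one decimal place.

48.3

Post-stratification weights by population share, not respondent share:
  Basic, Grade 1: 0.26 × 72 = 18.72
  Basic, Grade 2: 0.23 × 21 = 4.83
  Standard, Grade 1: 0.2 × 65 = 13
  Standard, Grade 2: 0.31 × 38 = 11.78
Post-stratified estimate = 48.33 → 48.3.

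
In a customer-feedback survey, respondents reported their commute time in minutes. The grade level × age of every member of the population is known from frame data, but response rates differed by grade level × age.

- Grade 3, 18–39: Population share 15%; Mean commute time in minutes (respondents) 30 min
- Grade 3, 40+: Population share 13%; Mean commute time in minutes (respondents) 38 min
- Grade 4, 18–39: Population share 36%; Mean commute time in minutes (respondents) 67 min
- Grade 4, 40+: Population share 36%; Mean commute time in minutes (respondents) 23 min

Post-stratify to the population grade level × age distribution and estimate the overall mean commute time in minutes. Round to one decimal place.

Reweight to the known grade level × age distribution:
  Grade 3, 18–39: 0.15 × 30 = 4.5
  Grade 3, 40+: 0.13 × 38 = 4.94
  Grade 4, 18–39: 0.36 × 67 = 24.12
  Grade 4, 40+: 0.36 × 23 = 8.28
Post-stratified estimate = 41.84 → 41.8.

41.8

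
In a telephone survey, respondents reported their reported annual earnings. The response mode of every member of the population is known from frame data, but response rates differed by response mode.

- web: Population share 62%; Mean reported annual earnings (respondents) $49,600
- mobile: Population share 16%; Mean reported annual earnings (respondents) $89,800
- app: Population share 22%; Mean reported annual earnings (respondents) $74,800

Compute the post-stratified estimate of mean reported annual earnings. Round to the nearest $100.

$61,600

Weight each group's respondent value by its population share:
  web: 0.62 × 49,600 = 30,752
  mobile: 0.16 × 89,800 = 14,368
  app: 0.22 × 74,800 = 16,456
Post-stratified estimate = 61,576 → $61,600.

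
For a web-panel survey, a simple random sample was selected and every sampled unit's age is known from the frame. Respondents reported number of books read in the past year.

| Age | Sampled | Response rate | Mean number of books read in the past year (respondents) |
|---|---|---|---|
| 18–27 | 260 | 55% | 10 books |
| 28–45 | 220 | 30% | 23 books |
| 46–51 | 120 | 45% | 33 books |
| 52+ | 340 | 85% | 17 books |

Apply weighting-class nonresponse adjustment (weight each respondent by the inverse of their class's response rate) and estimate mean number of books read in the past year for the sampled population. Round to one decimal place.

Inverse-response-rate weighting restores each class to its sampled count, so class totals weight by n_sampled:
  18–27: 260 × 10 = 2600
  28–45: 220 × 23 = 5060
  46–51: 120 × 33 = 3960
  52+: 340 × 17 = 5780
Adjusted estimate = 17,400 / 940 = 18.5106 → 18.5.

18.5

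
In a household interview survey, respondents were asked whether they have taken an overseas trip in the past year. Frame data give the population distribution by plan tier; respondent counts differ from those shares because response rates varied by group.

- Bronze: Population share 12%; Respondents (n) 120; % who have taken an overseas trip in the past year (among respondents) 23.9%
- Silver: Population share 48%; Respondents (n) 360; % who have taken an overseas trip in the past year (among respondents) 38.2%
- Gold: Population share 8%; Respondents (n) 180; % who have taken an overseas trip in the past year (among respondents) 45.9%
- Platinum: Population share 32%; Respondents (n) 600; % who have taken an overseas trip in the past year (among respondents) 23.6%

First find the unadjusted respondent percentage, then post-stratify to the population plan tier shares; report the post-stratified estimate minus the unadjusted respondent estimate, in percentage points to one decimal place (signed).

Unadjusted (pooled respondent) estimate weights by respondent counts:
  (120/1260)×23.9 + (360/1260)×38.2 + (180/1260)×45.9 + (600/1260)×23.6 = 30.9857%
Reweighting by population plan tier shares:
  0.12×23.9 + 0.48×38.2 + 0.08×45.9 + 0.32×23.6 = 32.428%
Difference = 32.428 − 30.9857 = 1.4423 pp.

+1.4 percentage points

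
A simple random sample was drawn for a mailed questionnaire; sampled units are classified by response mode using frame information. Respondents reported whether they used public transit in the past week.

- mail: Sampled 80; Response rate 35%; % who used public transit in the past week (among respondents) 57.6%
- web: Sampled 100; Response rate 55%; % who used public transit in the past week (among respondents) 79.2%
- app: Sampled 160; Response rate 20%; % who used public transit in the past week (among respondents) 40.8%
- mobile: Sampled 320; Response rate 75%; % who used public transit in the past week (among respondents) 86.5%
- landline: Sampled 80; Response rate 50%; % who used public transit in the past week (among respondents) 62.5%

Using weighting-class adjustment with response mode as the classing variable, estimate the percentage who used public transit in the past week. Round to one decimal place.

69.9%

Each respondent's weight = sampled/responded in their class; summing within a class gives n_sampled, so:
  mail: 80 × 57.6 = 4608
  web: 100 × 79.2 = 7920
  app: 160 × 40.8 = 6528
  mobile: 320 × 86.5 = 27,680
  landline: 80 × 62.5 = 5000
Adjusted estimate = 51,736 / 740 = 69.9135 → 69.9%.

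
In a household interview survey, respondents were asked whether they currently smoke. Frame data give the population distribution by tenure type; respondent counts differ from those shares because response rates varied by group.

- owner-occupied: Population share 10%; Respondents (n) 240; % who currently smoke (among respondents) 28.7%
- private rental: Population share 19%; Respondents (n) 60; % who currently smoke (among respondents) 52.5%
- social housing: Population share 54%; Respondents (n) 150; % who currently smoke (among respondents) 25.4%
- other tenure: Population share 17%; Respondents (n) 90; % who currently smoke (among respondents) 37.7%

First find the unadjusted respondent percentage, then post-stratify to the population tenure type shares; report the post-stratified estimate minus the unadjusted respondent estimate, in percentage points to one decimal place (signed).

+1.0 percentage points

Naive respondent-only estimate (weights = respondent counts):
  (240/540)×28.7 + (60/540)×52.5 + (150/540)×25.4 + (90/540)×37.7 = 31.9278%
Post-stratified estimate weights by population shares:
  0.1×28.7 + 0.19×52.5 + 0.54×25.4 + 0.17×37.7 = 32.97%
Difference = 32.97 − 31.9278 = 1.0422 pp.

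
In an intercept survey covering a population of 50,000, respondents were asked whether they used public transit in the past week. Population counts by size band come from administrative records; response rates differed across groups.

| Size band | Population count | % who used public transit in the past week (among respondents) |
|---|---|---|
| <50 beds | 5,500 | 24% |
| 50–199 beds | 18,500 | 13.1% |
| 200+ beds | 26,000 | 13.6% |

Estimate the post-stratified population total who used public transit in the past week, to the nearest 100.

Estimated count per cell = population count × respondent percentage:
  <50 beds: 5,500 × 24% = 1320
  50–199 beds: 18,500 × 13.1% = 2423.5
  200+ beds: 26,000 × 13.6% = 3536
Estimated total = 7279.5 → 7,300.

7,300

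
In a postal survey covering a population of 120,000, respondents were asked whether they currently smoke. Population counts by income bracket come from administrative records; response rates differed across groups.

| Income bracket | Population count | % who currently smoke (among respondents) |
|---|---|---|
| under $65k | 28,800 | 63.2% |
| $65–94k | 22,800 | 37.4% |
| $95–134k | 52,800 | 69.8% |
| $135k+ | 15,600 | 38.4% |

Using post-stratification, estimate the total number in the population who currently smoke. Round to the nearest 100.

Estimated count per cell = population count × respondent percentage:
  under $65k: 28,800 × 63.2% = 18201.6
  $65–94k: 22,800 × 37.4% = 8527.2
  $95–134k: 52,800 × 69.8% = 36854.4
  $135k+: 15,600 × 38.4% = 5990.4
Estimated total = 69573.6 → 69,600.

69,600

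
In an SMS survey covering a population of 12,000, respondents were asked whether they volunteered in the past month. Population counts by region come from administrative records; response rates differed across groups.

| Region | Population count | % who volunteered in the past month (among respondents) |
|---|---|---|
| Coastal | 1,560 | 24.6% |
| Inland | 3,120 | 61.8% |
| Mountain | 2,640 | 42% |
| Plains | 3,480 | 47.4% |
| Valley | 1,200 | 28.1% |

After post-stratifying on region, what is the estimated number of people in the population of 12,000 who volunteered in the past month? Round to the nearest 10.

Each cell contributes its population count × the respondent rate:
  Coastal: 1,560 × 24.6% = 383.76
  Inland: 3,120 × 61.8% = 1928.16
  Mountain: 2,640 × 42% = 1108.8
  Plains: 3,480 × 47.4% = 1649.52
  Valley: 1,200 × 28.1% = 337.2
Estimated total = 5407.44 → 5,410.

5,410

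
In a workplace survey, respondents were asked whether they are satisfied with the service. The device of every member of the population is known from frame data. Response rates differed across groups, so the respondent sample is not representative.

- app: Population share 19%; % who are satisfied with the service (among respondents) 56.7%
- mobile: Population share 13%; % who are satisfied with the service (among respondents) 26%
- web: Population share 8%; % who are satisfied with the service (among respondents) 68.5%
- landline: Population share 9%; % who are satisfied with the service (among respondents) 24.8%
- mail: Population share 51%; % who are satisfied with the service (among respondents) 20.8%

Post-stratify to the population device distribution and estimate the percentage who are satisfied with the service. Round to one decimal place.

Weight each group's respondent value by its population share:
  app: 0.19 × 56.7 = 10.773
  mobile: 0.13 × 26 = 3.38
  web: 0.08 × 68.5 = 5.48
  landline: 0.09 × 24.8 = 2.232
  mail: 0.51 × 20.8 = 10.608
Post-stratified estimate = 32.473 → 32.5%.

32.5%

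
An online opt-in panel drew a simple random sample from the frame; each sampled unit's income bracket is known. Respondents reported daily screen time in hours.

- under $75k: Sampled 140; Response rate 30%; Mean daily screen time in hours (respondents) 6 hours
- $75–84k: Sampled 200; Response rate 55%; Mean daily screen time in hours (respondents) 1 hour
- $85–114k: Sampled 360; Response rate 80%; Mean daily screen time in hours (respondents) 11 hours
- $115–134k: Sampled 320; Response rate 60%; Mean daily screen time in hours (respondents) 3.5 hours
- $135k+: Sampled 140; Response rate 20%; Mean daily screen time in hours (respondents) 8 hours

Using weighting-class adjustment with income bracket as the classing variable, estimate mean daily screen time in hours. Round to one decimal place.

With weight = n_sampled/n_responded per class, the weighted class total is n_sampled:
  under $75k: 140 × 6 = 840
  $75–84k: 200 × 1 = 200
  $85–114k: 360 × 11 = 3960
  $115–134k: 320 × 3.5 = 1120
  $135k+: 140 × 8 = 1120
Adjusted estimate = 7240 / 1,160 = 6.24138 → 6.2.

6.2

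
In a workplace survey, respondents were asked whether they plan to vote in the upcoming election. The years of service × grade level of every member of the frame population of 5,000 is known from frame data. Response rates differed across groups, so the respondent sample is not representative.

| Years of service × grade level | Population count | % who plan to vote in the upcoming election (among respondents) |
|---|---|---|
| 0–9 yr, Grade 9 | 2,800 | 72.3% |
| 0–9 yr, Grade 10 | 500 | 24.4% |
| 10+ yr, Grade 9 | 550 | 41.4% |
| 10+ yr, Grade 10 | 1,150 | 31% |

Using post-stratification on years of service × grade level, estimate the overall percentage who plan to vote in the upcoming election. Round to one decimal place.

Reweight to the known years of service × grade level distribution:
  0–9 yr, Grade 9: (2,800/5,000) × 72.3 = 40.488
  0–9 yr, Grade 10: (500/5,000) × 24.4 = 2.44
  10+ yr, Grade 9: (550/5,000) × 41.4 = 4.554
  10+ yr, Grade 10: (1,150/5,000) × 31 = 7.13
Post-stratified estimate = 54.612 → 54.6%.

54.6%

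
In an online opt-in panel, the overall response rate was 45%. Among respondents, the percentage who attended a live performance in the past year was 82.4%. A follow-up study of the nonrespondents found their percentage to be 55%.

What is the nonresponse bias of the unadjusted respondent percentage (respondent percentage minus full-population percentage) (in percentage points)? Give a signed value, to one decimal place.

+15.1 percentage points

Nonresponse fraction = 1 − 0.45 = 0.55.
Bias = (nonresponse fraction) × (respondent percentage − nonrespondent percentage)
     = 0.55 × (82.4 − 55) = 0.55 × 27.4 = 15.07.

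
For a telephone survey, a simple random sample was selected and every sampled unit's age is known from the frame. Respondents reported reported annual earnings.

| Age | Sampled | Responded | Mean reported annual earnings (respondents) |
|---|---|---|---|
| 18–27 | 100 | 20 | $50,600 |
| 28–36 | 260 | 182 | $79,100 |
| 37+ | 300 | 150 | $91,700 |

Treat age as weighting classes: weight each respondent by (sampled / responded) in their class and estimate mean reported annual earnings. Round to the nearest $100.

Response rates by class: 18–27 20/100 = 20%, 28–36 182/260 = 70%, 37+ 150/300 = 50%.
With weight = n_sampled/n_responded per class, the weighted class total is n_sampled:
  18–27: 100 × 50,600 = 5,060,000
  28–36: 260 × 79,100 = 20,566,000
  37+: 300 × 91,700 = 27,510,000
Adjusted estimate = 53,136,000 / 660 = 80509.1 → $80,500.

$80,500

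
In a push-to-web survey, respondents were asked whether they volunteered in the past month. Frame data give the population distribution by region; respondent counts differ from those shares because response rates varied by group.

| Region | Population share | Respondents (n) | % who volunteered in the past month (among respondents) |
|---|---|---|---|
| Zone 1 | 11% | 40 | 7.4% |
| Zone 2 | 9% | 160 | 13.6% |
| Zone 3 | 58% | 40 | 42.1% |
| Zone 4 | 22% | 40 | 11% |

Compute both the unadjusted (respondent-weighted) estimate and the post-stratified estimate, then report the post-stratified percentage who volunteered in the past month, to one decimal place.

28.9%

Without adjustment, the pooled respondent share is:
  (40/280)×7.4 + (160/280)×13.6 + (40/280)×42.1 + (40/280)×11 = 16.4143%
Post-stratified estimate weights by population shares:
  0.11×7.4 + 0.09×13.6 + 0.58×42.1 + 0.22×11 = 28.876%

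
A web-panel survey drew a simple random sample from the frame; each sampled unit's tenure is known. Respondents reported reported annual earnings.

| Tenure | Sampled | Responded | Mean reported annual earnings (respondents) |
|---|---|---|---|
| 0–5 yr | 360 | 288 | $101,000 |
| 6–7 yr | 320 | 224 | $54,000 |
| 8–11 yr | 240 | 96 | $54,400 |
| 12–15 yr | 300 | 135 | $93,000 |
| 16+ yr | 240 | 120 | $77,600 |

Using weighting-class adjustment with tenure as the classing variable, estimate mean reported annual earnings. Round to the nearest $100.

Response rates by class: 0–5 yr 288/360 = 80%, 6–7 yr 224/320 = 70%, 8–11 yr 96/240 = 40%, 12–15 yr 135/300 = 45%, 16+ yr 120/240 = 50%.
Weighting each respondent by the inverse class response rate inflates each class back to its sampled size, so the class weight is n_sampled:
  0–5 yr: 360 × 101,000 = 36,360,000
  6–7 yr: 320 × 54,000 = 17,280,000
  8–11 yr: 240 × 54,400 = 13,056,000
  12–15 yr: 300 × 93,000 = 27,900,000
  16+ yr: 240 × 77,600 = 18,624,000
Adjusted estimate = 113,220,000 / 1,460 = 77547.9 → $77,500.

$77,500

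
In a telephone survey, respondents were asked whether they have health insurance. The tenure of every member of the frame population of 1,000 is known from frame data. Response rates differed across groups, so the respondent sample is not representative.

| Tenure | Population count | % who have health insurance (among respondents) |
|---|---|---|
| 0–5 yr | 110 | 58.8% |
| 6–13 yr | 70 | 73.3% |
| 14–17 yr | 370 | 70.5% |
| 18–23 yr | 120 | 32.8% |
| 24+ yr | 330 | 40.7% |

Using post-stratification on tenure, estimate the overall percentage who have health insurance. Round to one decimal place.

55.1%

Post-stratification weights by population share, not respondent share:
  0–5 yr: (110/1,000) × 58.8 = 6.468
  6–13 yr: (70/1,000) × 73.3 = 5.131
  14–17 yr: (370/1,000) × 70.5 = 26.085
  18–23 yr: (120/1,000) × 32.8 = 3.936
  24+ yr: (330/1,000) × 40.7 = 13.431
Post-stratified estimate = 55.051 → 55.1%.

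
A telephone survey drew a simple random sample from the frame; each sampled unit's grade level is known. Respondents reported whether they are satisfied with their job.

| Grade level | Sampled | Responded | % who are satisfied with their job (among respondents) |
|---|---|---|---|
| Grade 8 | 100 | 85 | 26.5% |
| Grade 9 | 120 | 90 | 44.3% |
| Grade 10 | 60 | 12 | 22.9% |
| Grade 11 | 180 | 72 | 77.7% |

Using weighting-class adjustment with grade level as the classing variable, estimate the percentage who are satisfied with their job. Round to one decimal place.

Response rates by class: Grade 8 85/100 = 85%, Grade 9 90/120 = 75%, Grade 10 12/60 = 20%, Grade 11 72/180 = 40%.
Weighting each respondent by the inverse class response rate inflates each class back to its sampled size, so the class weight is n_sampled:
  Grade 8: 100 × 26.5 = 2650
  Grade 9: 120 × 44.3 = 5316
  Grade 10: 60 × 22.9 = 1374
  Grade 11: 180 × 77.7 = 13,986
Adjusted estimate = 23,326 / 460 = 50.7087 → 50.7%.

50.7%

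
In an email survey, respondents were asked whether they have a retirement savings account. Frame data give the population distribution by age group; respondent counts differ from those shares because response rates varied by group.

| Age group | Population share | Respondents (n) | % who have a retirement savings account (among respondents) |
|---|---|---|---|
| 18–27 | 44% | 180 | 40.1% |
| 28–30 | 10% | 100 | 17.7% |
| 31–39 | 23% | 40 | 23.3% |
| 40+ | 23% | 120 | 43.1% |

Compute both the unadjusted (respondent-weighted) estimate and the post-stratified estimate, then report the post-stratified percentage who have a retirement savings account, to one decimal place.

34.7%

Naive respondent-only estimate (weights = respondent counts):
  (180/440)×40.1 + (100/440)×17.7 + (40/440)×23.3 + (120/440)×43.1 = 34.3%
Post-stratified estimate weights by population shares:
  0.44×40.1 + 0.1×17.7 + 0.23×23.3 + 0.23×43.1 = 34.686%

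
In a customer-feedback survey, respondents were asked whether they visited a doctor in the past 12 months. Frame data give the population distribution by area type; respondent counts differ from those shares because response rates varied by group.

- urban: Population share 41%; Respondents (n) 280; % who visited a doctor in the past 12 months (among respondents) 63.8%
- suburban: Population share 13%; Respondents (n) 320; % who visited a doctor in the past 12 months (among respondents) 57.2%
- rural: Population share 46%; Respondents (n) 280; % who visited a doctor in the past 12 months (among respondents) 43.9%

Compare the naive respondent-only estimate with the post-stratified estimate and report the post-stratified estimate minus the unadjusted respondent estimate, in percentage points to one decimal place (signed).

-1.3 percentage points

Naive respondent-only estimate (weights = respondent counts):
  (280/880)×63.8 + (320/880)×57.2 + (280/880)×43.9 = 55.0682%
Reweighting by population area type shares:
  0.41×63.8 + 0.13×57.2 + 0.46×43.9 = 53.788%
Difference = 53.788 − 55.0682 = -1.2802 pp.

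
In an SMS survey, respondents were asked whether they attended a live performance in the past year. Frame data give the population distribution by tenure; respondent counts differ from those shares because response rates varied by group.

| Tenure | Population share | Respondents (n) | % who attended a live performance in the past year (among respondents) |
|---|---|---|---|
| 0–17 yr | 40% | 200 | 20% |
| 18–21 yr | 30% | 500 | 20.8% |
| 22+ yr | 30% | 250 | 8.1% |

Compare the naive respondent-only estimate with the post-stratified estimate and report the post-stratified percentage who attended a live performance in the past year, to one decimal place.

Without adjustment, the pooled respondent share is:
  (200/950)×20 + (500/950)×20.8 + (250/950)×8.1 = 17.2895%
Reweighting by population tenure shares:
  0.4×20 + 0.3×20.8 + 0.3×8.1 = 16.67%

16.7%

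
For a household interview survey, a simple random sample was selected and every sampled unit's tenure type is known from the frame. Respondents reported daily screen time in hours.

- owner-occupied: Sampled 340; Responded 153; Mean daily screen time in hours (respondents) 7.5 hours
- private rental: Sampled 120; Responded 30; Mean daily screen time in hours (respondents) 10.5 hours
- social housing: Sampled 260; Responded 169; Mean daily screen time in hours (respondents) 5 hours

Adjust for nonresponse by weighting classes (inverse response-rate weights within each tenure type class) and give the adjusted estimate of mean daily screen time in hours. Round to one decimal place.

7.1

Response rates by class: owner-occupied 153/340 = 45%, private rental 30/120 = 25%, social housing 169/260 = 65%.
Inverse-response-rate weighting restores each class to its sampled count, so class totals weight by n_sampled:
  owner-occupied: 340 × 7.5 = 2550
  private rental: 120 × 10.5 = 1260
  social housing: 260 × 5 = 1300
Adjusted estimate = 5110 / 720 = 7.09722 → 7.1.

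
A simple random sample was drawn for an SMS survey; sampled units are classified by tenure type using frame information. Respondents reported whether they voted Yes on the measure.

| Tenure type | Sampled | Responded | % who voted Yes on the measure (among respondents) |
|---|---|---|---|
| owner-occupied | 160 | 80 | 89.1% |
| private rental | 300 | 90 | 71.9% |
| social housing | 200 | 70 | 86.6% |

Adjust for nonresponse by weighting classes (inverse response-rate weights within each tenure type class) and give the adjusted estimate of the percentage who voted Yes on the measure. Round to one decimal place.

80.5%

Response rates by class: owner-occupied 80/160 = 50%, private rental 90/300 = 30%, social housing 70/200 = 35%.
Inverse-response-rate weighting restores each class to its sampled count, so class totals weight by n_sampled:
  owner-occupied: 160 × 89.1 = 14,256
  private rental: 300 × 71.9 = 21,570
  social housing: 200 × 86.6 = 17,320
Adjusted estimate = 53,146 / 660 = 80.5242 → 80.5%.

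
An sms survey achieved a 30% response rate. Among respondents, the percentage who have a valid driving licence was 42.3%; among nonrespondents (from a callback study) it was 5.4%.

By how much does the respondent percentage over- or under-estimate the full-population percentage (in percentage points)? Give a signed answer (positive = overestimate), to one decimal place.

Nonresponse fraction = 1 − 0.3 = 0.7.
Bias = (nonresponse fraction) × (respondent percentage − nonrespondent percentage)
     = 0.7 × (42.3 − 5.4) = 0.7 × 36.9 = 25.83.

+25.8 percentage points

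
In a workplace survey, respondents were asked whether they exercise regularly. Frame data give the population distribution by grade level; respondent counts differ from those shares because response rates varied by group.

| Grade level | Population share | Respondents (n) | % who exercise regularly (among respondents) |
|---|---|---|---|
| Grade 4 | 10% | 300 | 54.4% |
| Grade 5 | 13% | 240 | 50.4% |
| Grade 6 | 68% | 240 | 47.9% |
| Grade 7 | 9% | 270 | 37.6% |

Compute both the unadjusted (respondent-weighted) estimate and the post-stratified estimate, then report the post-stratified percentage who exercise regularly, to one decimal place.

Unadjusted (pooled respondent) estimate weights by respondent counts:
  (300/1050)×54.4 + (240/1050)×50.4 + (240/1050)×47.9 + (270/1050)×37.6 = 47.68%
Reweighting by population grade level shares:
  0.1×54.4 + 0.13×50.4 + 0.68×47.9 + 0.09×37.6 = 47.948%

47.9%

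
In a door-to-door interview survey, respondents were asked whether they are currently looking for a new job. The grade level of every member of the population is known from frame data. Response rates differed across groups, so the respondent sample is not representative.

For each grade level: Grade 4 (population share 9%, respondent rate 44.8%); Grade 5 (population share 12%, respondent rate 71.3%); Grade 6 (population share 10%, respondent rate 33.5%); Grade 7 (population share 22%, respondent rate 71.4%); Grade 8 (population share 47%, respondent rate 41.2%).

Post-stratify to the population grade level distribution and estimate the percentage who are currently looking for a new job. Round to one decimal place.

51.0%

Each cell contributes population-share × respondent value:
  Grade 4: 0.09 × 44.8 = 4.032
  Grade 5: 0.12 × 71.3 = 8.556
  Grade 6: 0.1 × 33.5 = 3.35
  Grade 7: 0.22 × 71.4 = 15.708
  Grade 8: 0.47 × 41.2 = 19.364
Post-stratified estimate = 51.01 → 51.0%.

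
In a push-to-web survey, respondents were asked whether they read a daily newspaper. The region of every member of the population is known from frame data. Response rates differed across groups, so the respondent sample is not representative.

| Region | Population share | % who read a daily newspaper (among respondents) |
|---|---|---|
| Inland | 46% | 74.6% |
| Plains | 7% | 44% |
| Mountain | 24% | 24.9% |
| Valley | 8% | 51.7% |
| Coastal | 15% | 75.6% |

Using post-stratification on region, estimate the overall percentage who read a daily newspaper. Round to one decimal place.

58.8%

Reweight to the known region distribution:
  Inland: 0.46 × 74.6 = 34.316
  Plains: 0.07 × 44 = 3.08
  Mountain: 0.24 × 24.9 = 5.976
  Valley: 0.08 × 51.7 = 4.136
  Coastal: 0.15 × 75.6 = 11.34
Post-stratified estimate = 58.848 → 58.8%.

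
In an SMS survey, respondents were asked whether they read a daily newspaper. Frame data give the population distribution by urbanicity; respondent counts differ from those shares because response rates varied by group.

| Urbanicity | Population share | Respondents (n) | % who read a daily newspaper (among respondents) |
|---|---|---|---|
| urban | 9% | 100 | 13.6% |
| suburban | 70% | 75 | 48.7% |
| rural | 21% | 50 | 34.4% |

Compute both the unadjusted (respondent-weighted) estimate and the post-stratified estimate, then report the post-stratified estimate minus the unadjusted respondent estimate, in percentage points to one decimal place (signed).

+12.6 percentage points

Unadjusted (pooled respondent) estimate weights by respondent counts:
  (100/225)×13.6 + (75/225)×48.7 + (50/225)×34.4 = 29.9222%
Post-stratifying to population shares instead:
  0.09×13.6 + 0.7×48.7 + 0.21×34.4 = 42.538%
Difference = 42.538 − 29.9222 = 12.6158 pp.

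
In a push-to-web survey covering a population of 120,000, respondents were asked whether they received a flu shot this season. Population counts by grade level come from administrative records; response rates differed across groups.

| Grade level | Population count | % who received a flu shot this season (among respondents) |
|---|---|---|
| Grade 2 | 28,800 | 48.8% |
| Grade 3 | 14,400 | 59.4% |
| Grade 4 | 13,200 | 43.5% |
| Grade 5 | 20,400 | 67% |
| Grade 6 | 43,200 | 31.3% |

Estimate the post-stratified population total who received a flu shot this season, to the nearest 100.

55,500

Estimated count per cell = population count × respondent percentage:
  Grade 2: 28,800 × 48.8% = 14054.4
  Grade 3: 14,400 × 59.4% = 8553.6
  Grade 4: 13,200 × 43.5% = 5742
  Grade 5: 20,400 × 67% = 13,668
  Grade 6: 43,200 × 31.3% = 13521.6
Estimated total = 55539.6 → 55,500.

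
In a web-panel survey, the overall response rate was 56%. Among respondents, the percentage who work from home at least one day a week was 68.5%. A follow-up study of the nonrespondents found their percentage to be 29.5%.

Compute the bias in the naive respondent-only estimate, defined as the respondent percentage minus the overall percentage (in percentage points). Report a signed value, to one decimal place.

+17.2 percentage points

Nonresponse fraction = 1 − 0.56 = 0.44.
Bias = (nonresponse fraction) × (respondent percentage − nonrespondent percentage)
     = 0.44 × (68.5 − 29.5) = 0.44 × 39 = 17.16.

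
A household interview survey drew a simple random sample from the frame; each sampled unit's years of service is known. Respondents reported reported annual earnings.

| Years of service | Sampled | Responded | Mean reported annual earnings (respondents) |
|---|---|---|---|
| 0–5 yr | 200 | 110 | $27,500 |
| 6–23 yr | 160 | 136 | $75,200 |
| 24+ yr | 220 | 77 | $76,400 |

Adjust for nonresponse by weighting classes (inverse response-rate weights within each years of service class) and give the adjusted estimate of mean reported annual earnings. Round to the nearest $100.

$59,200

Response rates by class: 0–5 yr 110/200 = 55%, 6–23 yr 136/160 = 85%, 24+ yr 77/220 = 35%.
Weighting each respondent by the inverse class response rate inflates each class back to its sampled size, so the class weight is n_sampled:
  0–5 yr: 200 × 27,500 = 5,500,000
  6–23 yr: 160 × 75,200 = 12,032,000
  24+ yr: 220 × 76,400 = 16,808,000
Adjusted estimate = 34,340,000 / 580 = 59206.9 → $59,200.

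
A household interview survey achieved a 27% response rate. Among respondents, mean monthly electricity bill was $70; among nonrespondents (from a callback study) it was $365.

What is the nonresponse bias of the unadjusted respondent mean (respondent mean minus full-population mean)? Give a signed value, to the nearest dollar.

-$215

Nonresponse fraction = 1 − 0.27 = 0.73.
Bias = (nonresponse fraction) × (respondent mean − nonrespondent mean)
     = 0.73 × (70 − 365) = 0.73 × -295 = -215.35.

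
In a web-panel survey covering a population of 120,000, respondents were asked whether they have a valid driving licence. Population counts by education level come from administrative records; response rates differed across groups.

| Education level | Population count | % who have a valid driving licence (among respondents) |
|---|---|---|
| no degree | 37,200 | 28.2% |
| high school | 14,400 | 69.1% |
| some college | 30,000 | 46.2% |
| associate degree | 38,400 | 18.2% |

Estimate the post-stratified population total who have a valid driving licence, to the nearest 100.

41,300

Apply each group's respondent rate to its population count:
  no degree: 37,200 × 28.2% = 10490.4
  high school: 14,400 × 69.1% = 9950.4
  some college: 30,000 × 46.2% = 13,860
  associate degree: 38,400 × 18.2% = 6988.8
Estimated total = 41289.6 → 41,300.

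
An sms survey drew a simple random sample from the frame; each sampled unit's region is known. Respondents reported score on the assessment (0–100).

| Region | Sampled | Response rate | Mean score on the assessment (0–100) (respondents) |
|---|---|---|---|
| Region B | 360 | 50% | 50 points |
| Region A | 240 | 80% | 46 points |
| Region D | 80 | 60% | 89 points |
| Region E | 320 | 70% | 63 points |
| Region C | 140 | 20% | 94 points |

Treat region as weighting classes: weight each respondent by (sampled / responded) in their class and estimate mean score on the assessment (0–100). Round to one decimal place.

60.9

Each respondent's weight = sampled/responded in their class; summing within a class gives n_sampled, so:
  Region B: 360 × 50 = 18,000
  Region A: 240 × 46 = 11,040
  Region D: 80 × 89 = 7120
  Region E: 320 × 63 = 20,160
  Region C: 140 × 94 = 13,160
Adjusted estimate = 69,480 / 1,140 = 60.9474 → 60.9.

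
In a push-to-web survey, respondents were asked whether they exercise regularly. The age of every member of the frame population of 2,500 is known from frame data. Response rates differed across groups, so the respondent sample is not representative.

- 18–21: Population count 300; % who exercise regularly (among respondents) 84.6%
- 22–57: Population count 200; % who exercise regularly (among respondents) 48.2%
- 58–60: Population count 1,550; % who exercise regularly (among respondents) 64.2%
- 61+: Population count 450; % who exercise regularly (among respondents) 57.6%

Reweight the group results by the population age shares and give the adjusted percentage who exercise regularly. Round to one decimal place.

Reweight to the known age distribution:
  18–21: (300/2,500) × 84.6 = 10.152
  22–57: (200/2,500) × 48.2 = 3.856
  58–60: (1,550/2,500) × 64.2 = 39.804
  61+: (450/2,500) × 57.6 = 10.368
Post-stratified estimate = 64.18 → 64.2%.

64.2%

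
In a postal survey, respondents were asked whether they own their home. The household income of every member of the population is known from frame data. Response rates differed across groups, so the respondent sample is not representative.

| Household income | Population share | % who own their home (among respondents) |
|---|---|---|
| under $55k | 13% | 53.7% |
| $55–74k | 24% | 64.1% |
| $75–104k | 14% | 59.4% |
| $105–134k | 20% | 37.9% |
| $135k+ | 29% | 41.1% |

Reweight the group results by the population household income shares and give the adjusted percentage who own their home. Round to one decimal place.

50.2%

Reweight to the known household income distribution:
  under $55k: 0.13 × 53.7 = 6.981
  $55–74k: 0.24 × 64.1 = 15.384
  $75–104k: 0.14 × 59.4 = 8.316
  $105–134k: 0.2 × 37.9 = 7.58
  $135k+: 0.29 × 41.1 = 11.919
Post-stratified estimate = 50.18 → 50.2%.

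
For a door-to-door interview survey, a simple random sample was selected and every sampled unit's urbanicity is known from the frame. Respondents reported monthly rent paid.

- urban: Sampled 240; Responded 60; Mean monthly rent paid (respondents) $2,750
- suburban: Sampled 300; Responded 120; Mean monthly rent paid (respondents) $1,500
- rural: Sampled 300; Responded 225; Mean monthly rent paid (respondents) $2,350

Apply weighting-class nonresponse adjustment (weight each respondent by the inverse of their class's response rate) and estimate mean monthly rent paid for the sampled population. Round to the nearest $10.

$2,160

Response rates by class: urban 60/240 = 25%, suburban 120/300 = 40%, rural 225/300 = 75%.
Weighting each respondent by the inverse class response rate inflates each class back to its sampled size, so the class weight is n_sampled:
  urban: 240 × 2750 = 660,000
  suburban: 300 × 1500 = 450,000
  rural: 300 × 2350 = 705,000
Adjusted estimate = 1,815,000 / 840 = 2160.71 → $2,160.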